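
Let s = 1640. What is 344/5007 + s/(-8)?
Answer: -1026091/5007 ≈ -204.93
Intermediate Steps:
344/5007 + s/(-8) = 344/5007 + 1640/(-8) = 344*(1/5007) + 1640*(-⅛) = 344/5007 - 205 = -1026091/5007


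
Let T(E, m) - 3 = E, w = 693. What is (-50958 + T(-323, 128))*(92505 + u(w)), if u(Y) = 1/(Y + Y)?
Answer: -3287225698909/693 ≈ -4.7435e+9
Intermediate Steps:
T(E, m) = 3 + E
u(Y) = 1/(2*Y)
(-50958 + T(-323, 128))*(92505 + u(w)) = (-50958 + (3 - 323))*(92505 + (½)/693) = (-50958 - 320)*(92505 + (½)*(1/693)) = -51278*(92505 + 1/1386) = -51278*128211931/1386 = -3287225698909/693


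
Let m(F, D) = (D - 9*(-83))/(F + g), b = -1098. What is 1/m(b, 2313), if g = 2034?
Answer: 26/85 ≈ 0.30588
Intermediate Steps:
m(F, D) = (747 + D)/(2034 + F) (m(F, D) = (D - 9*(-83))/(F + 2034) = (D + 747)/(2034 + F) = (747 + D)/(2034 + F))
1/m(b, 2313) = 1/((747 + 2313)/(2034 - 1098)) = 1/(3060/936) = 1/((1/936)*3060) = 1/(85/26) = 26/85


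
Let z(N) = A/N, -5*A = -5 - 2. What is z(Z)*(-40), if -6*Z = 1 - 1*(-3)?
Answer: 84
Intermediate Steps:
A = 7/5 (A = -(-5 - 2)/5 = -1/5*(-7) = 7/5 ≈ 1.4000)
Z = -2/3 (Z = -(1 - 1*(-3))/6 = -(1 + 3)/6 = -1/6*4 = -2/3 ≈ -0.66667)
z(N) = 7/(5*N)
z(Z)*(-40) = (7/(5*(-2/3)))*(-40) = ((7/5)*(-3/2))*(-40) = -21/10*(-40) = 84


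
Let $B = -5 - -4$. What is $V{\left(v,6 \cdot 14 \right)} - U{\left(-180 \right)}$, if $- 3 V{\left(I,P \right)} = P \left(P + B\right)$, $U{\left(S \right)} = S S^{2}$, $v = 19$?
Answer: $5829676$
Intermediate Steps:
$B = -1$ ($B = -5 + 4 = -1$)
$U{\left(S \right)} = S^{3}$
$V{\left(I,P \right)} = - \frac{P \left(-1 + P\right)}{3}$ ($V{\left(I,P \right)} = - \frac{P \left(P - 1\right)}{3} = - \frac{P \left(-1 + P\right)}{3}$)
$V{\left(v,6 \cdot 14 \right)} - U{\left(-180 \right)} = \frac{6 \cdot 14 \left(1 - 6 \cdot 14\right)}{3} - \left(-180\right)^{3} = \frac{1}{3} \cdot 84 \left(1 - 84\right) - -5832000 = \frac{1}{3} \cdot 84 \left(1 - 84\right) + 5832000 = \frac{1}{3} \cdot 84 \left(-83\right) + 5832000 = -2324 + 5832000 = 5829676$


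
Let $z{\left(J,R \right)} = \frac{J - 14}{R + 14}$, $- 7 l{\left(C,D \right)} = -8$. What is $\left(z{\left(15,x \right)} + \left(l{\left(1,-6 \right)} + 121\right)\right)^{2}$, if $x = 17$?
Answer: $\frac{702886144}{47089} \approx 14927.0$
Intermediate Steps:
$l{\left(C,D \right)} = \frac{8}{7}$ ($l{\left(C,D \right)} = \left(- \frac{1}{7}\right) \left(-8\right) = \frac{8}{7}$)
$z{\left(J,R \right)} = \frac{-14 + J}{14 + R}$
$\left(z{\left(15,x \right)} + \left(l{\left(1,-6 \right)} + 121\right)\right)^{2} = \left(\frac{-14 + 15}{14 + 17} + \left(\frac{8}{7} + 121\right)\right)^{2} = \left(\frac{1}{31} \cdot 1 + \frac{855}{7}\right)^{2} = \left(\frac{1}{31} + \frac{855}{7}\right)^{2} = \left(\frac{26512}{217}\right)^{2} = \frac{702886144}{47089}$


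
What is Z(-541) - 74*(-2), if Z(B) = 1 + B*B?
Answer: 292830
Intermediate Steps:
Z(B) = 1 + B²
Z(-541) - 74*(-2) = (1 + (-541)²) - 74*(-2) = (1 + 292681) + 148 = 292682 + 148 = 292830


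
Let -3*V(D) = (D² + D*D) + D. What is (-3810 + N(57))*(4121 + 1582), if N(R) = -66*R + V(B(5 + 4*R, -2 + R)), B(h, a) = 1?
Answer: -43188819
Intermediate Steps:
V(D) = -2*D²/3 - D/3 (V(D) = -((D² + D*D) + D)/3 = -((D² + D²) + D)/3 = -(2*D² + D)/3 = -(D + 2*D²)/3 = -2*D²/3 - D/3)
N(R) = -1 - 66*R (N(R) = -66*R - ⅓*1*(1 + 2*1) = -66*R - ⅓*1*(1 + 2) = -66*R - ⅓*1*3 = -66*R - 1 = -1 - 66*R)
(-3810 + N(57))*(4121 + 1582) = (-3810 + (-1 - 66*57))*(4121 + 1582) = (-3810 + (-1 - 3762))*5703 = (-3810 - 3763)*5703 = -7573*5703 = -43188819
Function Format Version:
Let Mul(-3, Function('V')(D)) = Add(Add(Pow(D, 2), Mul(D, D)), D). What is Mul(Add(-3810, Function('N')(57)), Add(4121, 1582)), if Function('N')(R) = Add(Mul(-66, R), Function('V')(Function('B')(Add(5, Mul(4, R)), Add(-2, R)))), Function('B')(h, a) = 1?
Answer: -43188819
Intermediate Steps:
Function('V')(D) = Add(Mul(Rational(-2, 3), Pow(D, 2)), Mul(Rational(-1, 3), D)) (Function('V')(D) = Mul(Rational(-1, 3), Add(Add(Pow(D, 2), Mul(D, D)), D)) = Mul(Rational(-1, 3), Add(Add(Pow(D, 2), Pow(D, 2)), D)) = Mul(Rational(-1, 3), Add(Mul(2, Pow(D, 2)), D)) = Mul(Rational(-1, 3), Add(D, Mul(2, Pow(D, 2)))) = Add(Mul(Rational(-2, 3), Pow(D, 2)), Mul(Rational(-1, 3), D)))
Function('N')(R) = Add(-1, Mul(-66, R)) (Function('N')(R) = Add(Mul(-66, R), Mul(Rational(-1, 3), 1, Add(1, Mul(2, 1)))) = Add(Mul(-66, R), Mul(Rational(-1, 3), 1, Add(1, 2))) = Add(Mul(-66, R), Mul(Rational(-1, 3), 1, 3)) = Add(Mul(-66, R), -1) = Add(-1, Mul(-66, R)))
Mul(Add(-3810, Function('N')(57)), Add(4121, 1582)) = Mul(Add(-3810, Add(-1, Mul(-66, 57))), Add(4121, 1582)) = Mul(Add(-3810, Add(-1, -3762)), 5703) = Mul(Add(-3810, -3763), 5703) = Mul(-7573, 5703) = -43188819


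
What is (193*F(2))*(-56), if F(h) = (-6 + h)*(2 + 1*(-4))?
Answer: -86464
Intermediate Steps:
F(h) = 12 - 2*h (F(h) = (-6 + h)*(2 - 4) = (-6 + h)*(-2) = 12 - 2*h)
(193*F(2))*(-56) = (193*(12 - 2*2))*(-56) = (193*(12 - 4))*(-56) = (193*8)*(-56) = 1544*(-56) = -86464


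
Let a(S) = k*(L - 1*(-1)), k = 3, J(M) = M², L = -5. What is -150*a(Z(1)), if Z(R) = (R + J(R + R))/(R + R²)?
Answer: 1800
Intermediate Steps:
Z(R) = (R + 4*R²)/(R + R²) (Z(R) = (R + (R + R)²)/(R + R²) = (R + (2*R)²)/(R + R²) = (R + 4*R²)/(R + R²))
a(S) = -12 (a(S) = 3*(-5 - 1*(-1)) = 3*(-5 + 1) = 3*(-4) = -12)
-150*a(Z(1)) = -150*(-12) = 1800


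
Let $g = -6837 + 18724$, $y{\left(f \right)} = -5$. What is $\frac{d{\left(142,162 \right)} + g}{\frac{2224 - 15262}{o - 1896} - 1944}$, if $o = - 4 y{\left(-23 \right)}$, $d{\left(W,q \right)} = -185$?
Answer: $- \frac{10976476}{1816953} \approx -6.0411$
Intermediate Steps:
$o = 20$ ($o = \left(-4\right) \left(-5\right) = 20$)
$g = 11887$
$\frac{d{\left(142,162 \right)} + g}{\frac{2224 - 15262}{o - 1896} - 1944} = \frac{-185 + 11887}{\frac{2224 - 15262}{20 - 1896} - 1944} = \frac{11702}{- \frac{13038}{-1876} - 1944} = \frac{11702}{\left(-13038\right) \left(- \frac{1}{1876}\right) - 1944} = \frac{11702}{\frac{6519}{938} - 1944} = \frac{11702}{- \frac{1816953}{938}} = 11702 \left(- \frac{938}{1816953}\right) = - \frac{10976476}{1816953}$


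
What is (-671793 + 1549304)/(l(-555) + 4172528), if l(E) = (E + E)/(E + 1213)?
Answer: 288701119/1372761157 ≈ 0.21031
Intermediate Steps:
l(E) = 2*E/(1213 + E) (l(E) = (2*E)/(1213 + E) = 2*E/(1213 + E))
(-671793 + 1549304)/(l(-555) + 4172528) = (-671793 + 1549304)/(2*(-555)/(1213 - 555) + 4172528) = 877511/(2*(-555)/658 + 4172528) = 877511/(2*(-555)*(1/658) + 4172528) = 877511/(-555/329 + 4172528) = 877511/(1372761157/329) = 877511*(329/1372761157) = 288701119/1372761157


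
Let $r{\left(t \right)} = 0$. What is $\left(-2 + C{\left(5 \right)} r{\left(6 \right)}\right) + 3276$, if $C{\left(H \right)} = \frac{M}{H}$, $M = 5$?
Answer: $3274$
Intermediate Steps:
$C{\left(H \right)} = \frac{5}{H}$
$\left(-2 + C{\left(5 \right)} r{\left(6 \right)}\right) + 3276 = \left(-2 + \frac{5}{5} \cdot 0\right) + 3276 = \left(-2 + 5 \cdot \frac{1}{5} \cdot 0\right) + 3276 = \left(-2 + 1 \cdot 0\right) + 3276 = \left(-2 + 0\right) + 3276 = -2 + 3276 = 3274$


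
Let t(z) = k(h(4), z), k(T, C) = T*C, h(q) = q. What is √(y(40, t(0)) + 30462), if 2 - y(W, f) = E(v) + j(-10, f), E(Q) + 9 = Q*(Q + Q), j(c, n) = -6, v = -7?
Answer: √30381 ≈ 174.30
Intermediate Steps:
E(Q) = -9 + 2*Q² (E(Q) = -9 + Q*(Q + Q) = -9 + Q*(2*Q) = -9 + 2*Q²)
k(T, C) = C*T
t(z) = 4*z (t(z) = z*4 = 4*z)
y(W, f) = -81 (y(W, f) = 2 - ((-9 + 2*(-7)²) - 6) = 2 - ((-9 + 2*49) - 6) = 2 - ((-9 + 98) - 6) = 2 - (89 - 6) = 2 - 1*83 = 2 - 83 = -81)
√(y(40, t(0)) + 30462) = √(-81 + 30462) = √30381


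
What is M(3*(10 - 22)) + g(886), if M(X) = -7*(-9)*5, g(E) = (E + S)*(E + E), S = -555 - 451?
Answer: -212325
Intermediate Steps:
S = -1006
g(E) = 2*E*(-1006 + E) (g(E) = (E - 1006)*(E + E) = (-1006 + E)*(2*E) = 2*E*(-1006 + E))
M(X) = 315 (M(X) = 63*5 = 315)
M(3*(10 - 22)) + g(886) = 315 + 2*886*(-1006 + 886) = 315 + 2*886*(-120) = 315 - 212640 = -212325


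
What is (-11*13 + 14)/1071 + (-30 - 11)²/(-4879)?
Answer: -166/357 ≈ -0.46499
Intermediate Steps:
(-11*13 + 14)/1071 + (-30 - 11)²/(-4879) = (-143 + 14)*(1/1071) + (-41)²*(-1/4879) = -129*1/1071 + 1681*(-1/4879) = -43/357 - 41/119 = -166/357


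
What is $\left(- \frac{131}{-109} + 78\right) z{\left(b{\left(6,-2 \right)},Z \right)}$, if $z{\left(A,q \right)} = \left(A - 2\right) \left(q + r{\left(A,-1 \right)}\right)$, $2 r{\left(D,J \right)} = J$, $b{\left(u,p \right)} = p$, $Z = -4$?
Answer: $\frac{155394}{109} \approx 1425.6$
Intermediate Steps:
$r{\left(D,J \right)} = \frac{J}{2}$
$z{\left(A,q \right)} = \left(-2 + A\right) \left(- \frac{1}{2} + q\right)$ ($z{\left(A,q \right)} = \left(A - 2\right) \left(q + \frac{1}{2} \left(-1\right)\right) = \left(-2 + A\right) \left(q - \frac{1}{2}\right) = \left(-2 + A\right) \left(- \frac{1}{2} + q\right)$)
$\left(- \frac{131}{-109} + 78\right) z{\left(b{\left(6,-2 \right)},Z \right)} = \left(- \frac{131}{-109} + 78\right) \left(1 - -8 - -1 - -8\right) = \left(\left(-131\right) \left(- \frac{1}{109}\right) + 78\right) \left(1 + 8 + 1 + 8\right) = \left(\frac{131}{109} + 78\right) 18 = \frac{8633}{109} \cdot 18 = \frac{155394}{109}$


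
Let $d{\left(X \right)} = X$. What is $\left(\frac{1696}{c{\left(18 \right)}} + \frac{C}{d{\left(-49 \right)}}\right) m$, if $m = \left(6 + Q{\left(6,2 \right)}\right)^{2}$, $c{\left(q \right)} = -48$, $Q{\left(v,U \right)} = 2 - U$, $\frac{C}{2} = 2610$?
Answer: $- \frac{250248}{49} \approx -5107.1$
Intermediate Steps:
$C = 5220$ ($C = 2 \cdot 2610 = 5220$)
$m = 36$ ($m = \left(6 + \left(2 - 2\right)\right)^{2} = \left(6 + 0\right)^{2} = 6^{2} = 36$)
$\left(\frac{1696}{c{\left(18 \right)}} + \frac{C}{d{\left(-49 \right)}}\right) m = \left(\frac{1696}{-48} + \frac{5220}{-49}\right) 36 = \left(1696 \left(- \frac{1}{48}\right) + 5220 \left(- \frac{1}{49}\right)\right) 36 = \left(- \frac{106}{3} - \frac{5220}{49}\right) 36 = \left(- \frac{20854}{147}\right) 36 = - \frac{250248}{49}$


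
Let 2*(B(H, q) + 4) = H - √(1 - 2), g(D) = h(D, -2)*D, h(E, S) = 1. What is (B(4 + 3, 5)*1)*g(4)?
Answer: -2 - 2*I ≈ -2.0 - 2.0*I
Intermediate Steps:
g(D) = D (g(D) = 1*D = D)
B(H, q) = -4 + H/2 - I/2 (B(H, q) = -4 + (H - √(1 - 2))/2 = -4 + (H - √(-1))/2 = -4 + (H - I)/2 = -4 + (H/2 - I/2) = -4 + H/2 - I/2)
(B(4 + 3, 5)*1)*g(4) = ((-4 + (4 + 3)/2 - I/2)*1)*4 = ((-4 + (½)*7 - I/2)*1)*4 = ((-4 + 7/2 - I/2)*1)*4 = ((-½ - I/2)*1)*4 = (-½ - I/2)*4 = -2 - 2*I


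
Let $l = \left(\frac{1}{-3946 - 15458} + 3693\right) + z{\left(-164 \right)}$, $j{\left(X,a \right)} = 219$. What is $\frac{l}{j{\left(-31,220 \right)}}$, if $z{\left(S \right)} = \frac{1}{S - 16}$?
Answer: $\frac{89573579}{5311845} \approx 16.863$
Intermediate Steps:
$z{\left(S \right)} = \frac{1}{-16 + S}$
$l = \frac{89573579}{24255}$ ($l = \left(\frac{1}{-3946 - 15458} + 3693\right) + \frac{1}{-16 - 164} = \left(\frac{1}{-19404} + 3693\right) + \frac{1}{-180} = \left(- \frac{1}{19404} + 3693\right) - \frac{1}{180} = \frac{71658971}{19404} - \frac{1}{180} = \frac{89573579}{24255} \approx 3693.0$)
$\frac{l}{j{\left(-31,220 \right)}} = \frac{89573579}{24255 \cdot 219} = \frac{89573579}{24255} \cdot \frac{1}{219} = \frac{89573579}{5311845}$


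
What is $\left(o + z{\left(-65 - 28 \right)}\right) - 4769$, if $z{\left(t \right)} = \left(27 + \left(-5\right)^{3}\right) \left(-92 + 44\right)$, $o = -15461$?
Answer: $-15526$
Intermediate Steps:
$z{\left(t \right)} = 4704$ ($z{\left(t \right)} = \left(27 - 125\right) \left(-48\right) = \left(-98\right) \left(-48\right) = 4704$)
$\left(o + z{\left(-65 - 28 \right)}\right) - 4769 = \left(-15461 + 4704\right) - 4769 = -10757 - 4769 = -15526$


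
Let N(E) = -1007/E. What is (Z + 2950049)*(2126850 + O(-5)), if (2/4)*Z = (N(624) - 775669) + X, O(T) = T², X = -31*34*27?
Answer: 890392893311875/312 ≈ 2.8538e+12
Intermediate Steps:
X = -28458 (X = -1054*27 = -28458)
Z = -501776255/312 (Z = 2*((-1007/624 - 775669) - 28458) = 2*(-484018463/624 - 28458) = 2*(-501776255/624) = -501776255/312 ≈ -1.6083e+6)
(Z + 2950049)*(2126850 + O(-5)) = (-501776255/312 + 2950049)*(2126850 + (-5)²) = 418639033*(2126850 + 25)/312 = (418639033/312)*2126875 = 890392893311875/312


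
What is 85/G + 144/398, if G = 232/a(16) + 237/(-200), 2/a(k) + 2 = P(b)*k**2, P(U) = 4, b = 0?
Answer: 1710514736/4718322437 ≈ 0.36253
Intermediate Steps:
a(k) = 2/(-2 + 4*k**2)
G = 23710163/200 (G = 232/(1/(-1 + 2*16**2)) + 237/(-200) = 232/(1/(-1 + 2*256)) + 237*(-1/200) = 232/(1/(-1 + 512)) - 237/200 = 232/(1/511) - 237/200 = 232*511 - 237/200 = 118552 - 237/200 = 23710163/200 ≈ 1.1855e+5)
85/G + 144/398 = 85/(23710163/200) + 144/398 = 85*(200/23710163) + 144*(1/398) = 17000/23710163 + 72/199 = 1710514736/4718322437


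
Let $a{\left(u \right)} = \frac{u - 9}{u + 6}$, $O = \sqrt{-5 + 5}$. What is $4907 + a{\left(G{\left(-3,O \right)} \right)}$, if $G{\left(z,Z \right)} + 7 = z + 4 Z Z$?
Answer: $\frac{19647}{4} \approx 4911.8$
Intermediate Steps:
$O = 0$ ($O = \sqrt{0} = 0$)
$G{\left(z,Z \right)} = -7 + z + 4 Z^{2}$ ($G{\left(z,Z \right)} = -7 + \left(z + 4 Z Z\right) = -7 + \left(z + 4 Z^{2}\right) = -7 + z + 4 Z^{2}$)
$a{\left(u \right)} = \frac{-9 + u}{6 + u}$
$4907 + a{\left(G{\left(-3,O \right)} \right)} = 4907 + \frac{-9 - \left(10 + 0\right)}{6 - \left(10 + 0\right)} = 4907 + \frac{-9 - 10}{6 - 10} = 4907 + \frac{1}{-4} \left(-19\right) = 4907 - - \frac{19}{4} = 4907 + \frac{19}{4} = \frac{19647}{4}$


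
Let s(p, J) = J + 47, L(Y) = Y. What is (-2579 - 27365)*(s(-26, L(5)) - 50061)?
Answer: 1497469496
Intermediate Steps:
s(p, J) = 47 + J
(-2579 - 27365)*(s(-26, L(5)) - 50061) = (-2579 - 27365)*((47 + 5) - 50061) = -29944*(52 - 50061) = -29944*(-50009) = 1497469496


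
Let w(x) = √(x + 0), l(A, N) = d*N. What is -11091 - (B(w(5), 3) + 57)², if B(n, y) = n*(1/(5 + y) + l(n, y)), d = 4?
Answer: -964805/64 - 5529*√5/4 ≈ -18166.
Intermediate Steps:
l(A, N) = 4*N
w(x) = √x
B(n, y) = n*(1/(5 + y) + 4*y)
-11091 - (B(w(5), 3) + 57)² = -11091 - (√5*(1 + 4*3² + 20*3)/(5 + 3) + 57)² = -11091 - (√5*(1 + 4*9 + 60)/8 + 57)² = -11091 - (√5*(⅛)*(1 + 36 + 60) + 57)² = -11091 - (√5*(⅛)*97 + 57)² = -11091 - (97*√5/8 + 57)² = -11091 - (57 + 97*√5/8)²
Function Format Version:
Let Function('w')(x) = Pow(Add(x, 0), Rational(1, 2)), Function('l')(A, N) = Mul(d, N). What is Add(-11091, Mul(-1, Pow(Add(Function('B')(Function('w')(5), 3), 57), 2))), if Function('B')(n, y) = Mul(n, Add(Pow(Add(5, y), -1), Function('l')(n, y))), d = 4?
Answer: Add(Rational(-964805, 64), Mul(Rational(-5529, 4), Pow(5, Rational(1, 2)))) ≈ -18166.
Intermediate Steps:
Function('l')(A, N) = Mul(4, N)
Function('w')(x) = Pow(x, Rational(1, 2))
Function('B')(n, y) = Mul(n, Add(Pow(Add(5, y), -1), Mul(4, y)))
Add(-11091, Mul(-1, Pow(Add(Function('B')(Function('w')(5), 3), 57), 2))) = Add(-11091, Mul(-1, Pow(Add(Mul(Pow(5, Rational(1, 2)), Pow(Add(5, 3), -1), Add(1, Mul(4, Pow(3, 2)), Mul(20, 3))), 57), 2))) = Add(-11091, Mul(-1, Pow(Add(Mul(Pow(5, Rational(1, 2)), Pow(8, -1), Add(1, Mul(4, 9), 60)), 57), 2))) = Add(-11091, Mul(-1, Pow(Add(Mul(Pow(5, Rational(1, 2)), Rational(1, 8), Add(1, 36, 60)), 57), 2))) = Add(-11091, Mul(-1, Pow(Add(Mul(Pow(5, Rational(1, 2)), Rational(1, 8), 97), 57), 2))) = Add(-11091, Mul(-1, Pow(Add(Mul(Rational(97, 8), Pow(5, Rational(1, 2))), 57), 2))) = Add(-11091, Mul(-1, Pow(Add(57, Mul(Rational(97, 8), Pow(5, Rational(1, 2)))), 2)))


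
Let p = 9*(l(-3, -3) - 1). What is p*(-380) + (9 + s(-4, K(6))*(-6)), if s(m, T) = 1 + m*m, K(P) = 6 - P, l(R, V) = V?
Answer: 13587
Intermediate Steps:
p = -36 (p = 9*(-3 - 1) = 9*(-4) = -36)
s(m, T) = 1 + m**2
p*(-380) + (9 + s(-4, K(6))*(-6)) = -36*(-380) + (9 + (1 + (-4)**2)*(-6)) = 13680 + (9 + (1 + 16)*(-6)) = 13680 + (9 + 17*(-6)) = 13680 + (9 - 102) = 13680 - 93 = 13587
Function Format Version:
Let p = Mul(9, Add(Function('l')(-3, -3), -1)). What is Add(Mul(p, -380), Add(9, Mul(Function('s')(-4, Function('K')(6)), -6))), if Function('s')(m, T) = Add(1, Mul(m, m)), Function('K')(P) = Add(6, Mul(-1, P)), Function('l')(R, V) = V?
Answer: 13587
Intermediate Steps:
p = -36 (p = Mul(9, Add(-3, -1)) = Mul(9, -4) = -36)
Function('s')(m, T) = Add(1, Pow(m, 2))
Add(Mul(p, -380), Add(9, Mul(Function('s')(-4, Function('K')(6)), -6))) = Add(Mul(-36, -380), Add(9, Mul(Add(1, Pow(-4, 2)), -6))) = Add(13680, Add(9, Mul(Add(1, 16), -6))) = Add(13680, Add(9, Mul(17, -6))) = Add(13680, Add(9, -102)) = Add(13680, -93) = 13587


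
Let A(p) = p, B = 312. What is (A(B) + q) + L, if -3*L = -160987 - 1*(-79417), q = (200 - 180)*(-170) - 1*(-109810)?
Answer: 133912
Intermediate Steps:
q = 106410 (q = 20*(-170) + 109810 = -3400 + 109810 = 106410)
L = 27190 (L = -(-160987 - 1*(-79417))/3 = -(-160987 + 79417)/3 = -⅓*(-81570) = 27190)
(A(B) + q) + L = (312 + 106410) + 27190 = 106722 + 27190 = 133912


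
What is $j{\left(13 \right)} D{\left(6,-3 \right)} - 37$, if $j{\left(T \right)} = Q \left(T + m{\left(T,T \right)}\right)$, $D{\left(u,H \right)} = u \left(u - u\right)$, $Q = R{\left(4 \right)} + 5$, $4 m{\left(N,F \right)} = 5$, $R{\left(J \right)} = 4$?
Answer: $-37$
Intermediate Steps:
$m{\left(N,F \right)} = \frac{5}{4}$ ($m{\left(N,F \right)} = \frac{1}{4} \cdot 5 = \frac{5}{4}$)
$Q = 9$ ($Q = 4 + 5 = 9$)
$D{\left(u,H \right)} = 0$ ($D{\left(u,H \right)} = u 0 = 0$)
$j{\left(T \right)} = \frac{45}{4} + 9 T$ ($j{\left(T \right)} = 9 \left(T + \frac{5}{4}\right) = 9 \left(\frac{5}{4} + T\right) = \frac{45}{4} + 9 T$)
$j{\left(13 \right)} D{\left(6,-3 \right)} - 37 = \left(\frac{45}{4} + 9 \cdot 13\right) 0 - 37 = \left(\frac{45}{4} + 117\right) 0 - 37 = \frac{513}{4} \cdot 0 - 37 = 0 - 37 = -37$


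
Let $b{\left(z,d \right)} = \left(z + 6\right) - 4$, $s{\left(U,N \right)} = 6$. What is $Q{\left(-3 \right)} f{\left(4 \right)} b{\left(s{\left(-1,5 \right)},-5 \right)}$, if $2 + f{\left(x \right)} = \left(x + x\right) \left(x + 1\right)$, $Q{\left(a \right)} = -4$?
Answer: $-1216$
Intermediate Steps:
$b{\left(z,d \right)} = 2 + z$ ($b{\left(z,d \right)} = \left(6 + z\right) - 4 = 2 + z$)
$f{\left(x \right)} = -2 + 2 x \left(1 + x\right)$ ($f{\left(x \right)} = -2 + \left(x + x\right) \left(x + 1\right) = -2 + 2 x \left(1 + x\right)$)
$Q{\left(-3 \right)} f{\left(4 \right)} b{\left(s{\left(-1,5 \right)},-5 \right)} = - 4 \left(-2 + 2 \cdot 4 + 2 \cdot 4^{2}\right) \left(2 + 6\right) = - 4 \left(-2 + 8 + 2 \cdot 16\right) 8 = - 4 \left(-2 + 8 + 32\right) 8 = \left(-4\right) 38 \cdot 8 = \left(-152\right) 8 = -1216$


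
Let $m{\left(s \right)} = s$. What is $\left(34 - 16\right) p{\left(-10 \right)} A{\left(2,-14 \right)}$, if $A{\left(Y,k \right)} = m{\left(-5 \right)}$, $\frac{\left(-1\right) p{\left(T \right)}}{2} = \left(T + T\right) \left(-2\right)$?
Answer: $7200$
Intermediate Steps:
$p{\left(T \right)} = 8 T$ ($p{\left(T \right)} = - 2 \left(T + T\right) \left(-2\right) = - 2 \cdot 2 T \left(-2\right) = - 2 \left(- 4 T\right) = 8 T$)
$A{\left(Y,k \right)} = -5$
$\left(34 - 16\right) p{\left(-10 \right)} A{\left(2,-14 \right)} = \left(34 - 16\right) 8 \left(-10\right) \left(-5\right) = \left(34 - 16\right) \left(-80\right) \left(-5\right) = 18 \left(-80\right) \left(-5\right) = \left(-1440\right) \left(-5\right) = 7200$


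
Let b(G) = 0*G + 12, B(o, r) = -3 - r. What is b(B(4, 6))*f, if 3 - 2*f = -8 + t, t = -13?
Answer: 144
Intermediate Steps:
f = 12 (f = 3/2 - (-8 - 13)/2 = 3/2 - ½*(-21) = 3/2 + 21/2 = 12)
b(G) = 12 (b(G) = 0 + 12 = 12)
b(B(4, 6))*f = 12*12 = 144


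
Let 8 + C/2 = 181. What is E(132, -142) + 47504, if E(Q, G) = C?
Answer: 47850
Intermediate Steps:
C = 346 (C = -16 + 2*181 = -16 + 362 = 346)
E(Q, G) = 346
E(132, -142) + 47504 = 346 + 47504 = 47850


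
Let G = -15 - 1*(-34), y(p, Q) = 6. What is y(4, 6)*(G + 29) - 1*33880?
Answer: -33592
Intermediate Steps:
G = 19 (G = -15 + 34 = 19)
y(4, 6)*(G + 29) - 1*33880 = 6*(19 + 29) - 1*33880 = 6*48 - 33880 = 288 - 33880 = -33592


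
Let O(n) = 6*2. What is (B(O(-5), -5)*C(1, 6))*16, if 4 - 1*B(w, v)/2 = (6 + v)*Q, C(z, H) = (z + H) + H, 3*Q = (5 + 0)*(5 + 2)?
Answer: -9568/3 ≈ -3189.3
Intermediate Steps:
O(n) = 12
Q = 35/3 (Q = ((5 + 0)*(5 + 2))/3 = (5*7)/3 = (1/3)*35 = 35/3 ≈ 11.667)
C(z, H) = z + 2*H (C(z, H) = (H + z) + H = z + 2*H)
B(w, v) = -132 - 70*v/3 (B(w, v) = 8 - 2*(6 + v)*35/3 = 8 - 2*(70 + 35*v/3) = 8 + (-140 - 70*v/3) = -132 - 70*v/3)
(B(O(-5), -5)*C(1, 6))*16 = ((-132 - 70/3*(-5))*(1 + 2*6))*16 = ((-132 + 350/3)*(1 + 12))*16 = -46/3*13*16 = -598/3*16 = -9568/3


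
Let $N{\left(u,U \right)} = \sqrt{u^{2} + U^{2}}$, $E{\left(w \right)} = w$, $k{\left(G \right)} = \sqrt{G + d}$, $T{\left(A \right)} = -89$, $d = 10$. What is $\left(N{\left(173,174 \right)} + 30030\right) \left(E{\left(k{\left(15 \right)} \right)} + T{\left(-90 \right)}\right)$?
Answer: $-2522520 - 84 \sqrt{60205} \approx -2.5431 \cdot 10^{6}$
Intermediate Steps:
$k{\left(G \right)} = \sqrt{10 + G}$ ($k{\left(G \right)} = \sqrt{G + 10} = \sqrt{10 + G}$)
$N{\left(u,U \right)} = \sqrt{U^{2} + u^{2}}$
$\left(N{\left(173,174 \right)} + 30030\right) \left(E{\left(k{\left(15 \right)} \right)} + T{\left(-90 \right)}\right) = \left(\sqrt{174^{2} + 173^{2}} + 30030\right) \left(\sqrt{10 + 15} - 89\right) = \left(\sqrt{30276 + 29929} + 30030\right) \left(\sqrt{25} - 89\right) = \left(\sqrt{60205} + 30030\right) \left(5 - 89\right) = \left(30030 + \sqrt{60205}\right) \left(-84\right) = -2522520 - 84 \sqrt{60205}$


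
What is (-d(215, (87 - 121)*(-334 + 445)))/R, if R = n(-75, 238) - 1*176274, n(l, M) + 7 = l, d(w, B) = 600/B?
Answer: -25/27731981 ≈ -9.0149e-7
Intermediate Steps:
n(l, M) = -7 + l
R = -176356 (R = (-7 - 75) - 1*176274 = -82 - 176274 = -176356)
(-d(215, (87 - 121)*(-334 + 445)))/R = -600/((87 - 121)*(-334 + 445))/(-176356) = -600/((-34*111))*(-1/176356) = -600/(-3774)*(-1/176356) = -600*(-1)/3774*(-1/176356) = -1*(-100/629)*(-1/176356) = (100/629)*(-1/176356) = -25/27731981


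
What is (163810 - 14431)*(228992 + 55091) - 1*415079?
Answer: 42435619378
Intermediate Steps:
(163810 - 14431)*(228992 + 55091) - 1*415079 = 149379*284083 - 415079 = 42436034457 - 415079 = 42435619378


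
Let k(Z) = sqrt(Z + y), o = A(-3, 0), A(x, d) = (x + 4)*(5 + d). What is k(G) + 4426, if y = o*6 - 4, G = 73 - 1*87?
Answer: 4426 + 2*sqrt(3) ≈ 4429.5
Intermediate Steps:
A(x, d) = (4 + x)*(5 + d)
o = 5 (o = 20 + 4*0 + 5*(-3) + 0*(-3) = 20 + 0 - 15 + 0 = 5)
G = -14 (G = 73 - 87 = -14)
y = 26 (y = 5*6 - 4 = 30 - 4 = 26)
k(Z) = sqrt(26 + Z) (k(Z) = sqrt(Z + 26) = sqrt(26 + Z))
k(G) + 4426 = sqrt(26 - 14) + 4426 = sqrt(12) + 4426 = 2*sqrt(3) + 4426 = 4426 + 2*sqrt(3)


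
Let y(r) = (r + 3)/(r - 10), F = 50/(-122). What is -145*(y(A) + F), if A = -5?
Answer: 7337/183 ≈ 40.093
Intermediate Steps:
F = -25/61 (F = 50*(-1/122) = -25/61 ≈ -0.40984)
y(r) = (3 + r)/(-10 + r)
-145*(y(A) + F) = -145*((3 - 5)/(-10 - 5) - 25/61) = -145*(-2/(-15) - 25/61) = -145*(-1/15*(-2) - 25/61) = -145*(2/15 - 25/61) = -145*(-253/915) = 7337/183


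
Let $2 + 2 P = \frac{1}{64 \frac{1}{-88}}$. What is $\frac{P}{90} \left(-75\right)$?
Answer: $\frac{45}{32} \approx 1.4063$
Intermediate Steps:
$P = - \frac{27}{16}$ ($P = -1 + \frac{1}{2 \frac{64}{-88}} = -1 + \frac{1}{2 \cdot 64 \left(- \frac{1}{88}\right)} = -1 + \frac{1}{2 \left(- \frac{8}{11}\right)} = -1 + \frac{1}{2} \left(- \frac{11}{8}\right) = -1 - \frac{11}{16} = - \frac{27}{16} \approx -1.6875$)
$\frac{P}{90} \left(-75\right) = \frac{1}{90} \left(- \frac{27}{16}\right) \left(-75\right) = \left(- \frac{3}{160}\right) \left(-75\right) = \frac{45}{32}$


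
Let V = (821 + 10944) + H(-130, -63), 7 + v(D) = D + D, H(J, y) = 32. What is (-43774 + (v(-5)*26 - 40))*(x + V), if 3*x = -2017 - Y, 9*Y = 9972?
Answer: -475988032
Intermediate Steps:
Y = 1108 (Y = (⅑)*9972 = 1108)
v(D) = -7 + 2*D (v(D) = -7 + (D + D) = -7 + 2*D)
V = 11797 (V = (821 + 10944) + 32 = 11765 + 32 = 11797)
x = -3125/3 (x = (-2017 - 1*1108)/3 = (-2017 - 1108)/3 = (⅓)*(-3125) = -3125/3 ≈ -1041.7)
(-43774 + (v(-5)*26 - 40))*(x + V) = (-43774 + ((-7 + 2*(-5))*26 - 40))*(-3125/3 + 11797) = (-43774 + ((-7 - 10)*26 - 40))*(32266/3) = (-43774 + (-17*26 - 40))*(32266/3) = (-43774 + (-442 - 40))*(32266/3) = (-43774 - 482)*(32266/3) = -44256*32266/3 = -475988032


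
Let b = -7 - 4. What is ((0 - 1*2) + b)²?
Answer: 169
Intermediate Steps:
b = -11
((0 - 1*2) + b)² = ((0 - 1*2) - 11)² = ((0 - 2) - 11)² = (-2 - 11)² = (-13)² = 169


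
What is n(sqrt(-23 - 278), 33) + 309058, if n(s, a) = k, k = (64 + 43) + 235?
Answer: 309400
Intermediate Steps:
k = 342 (k = 107 + 235 = 342)
n(s, a) = 342
n(sqrt(-23 - 278), 33) + 309058 = 342 + 309058 = 309400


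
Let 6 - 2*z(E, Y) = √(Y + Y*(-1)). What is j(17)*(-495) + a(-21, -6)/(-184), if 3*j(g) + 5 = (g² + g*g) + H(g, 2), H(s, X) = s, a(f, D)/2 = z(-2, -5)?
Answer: -8956203/92 ≈ -97350.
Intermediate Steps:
z(E, Y) = 3 (z(E, Y) = 3 - √(Y + Y*(-1))/2 = 3 - √(Y - Y)/2 = 3 - √0/2 = 3 - ½*0 = 3 + 0 = 3)
a(f, D) = 6 (a(f, D) = 2*3 = 6)
j(g) = -5/3 + g/3 + 2*g²/3 (j(g) = -5/3 + ((g² + g*g) + g)/3 = -5/3 + ((g² + g²) + g)/3 = -5/3 + (2*g² + g)/3 = -5/3 + (g + 2*g²)/3 = -5/3 + (g/3 + 2*g²/3) = -5/3 + g/3 + 2*g²/3)
j(17)*(-495) + a(-21, -6)/(-184) = (-5/3 + (⅓)*17 + (⅔)*17²)*(-495) + 6/(-184) = (-5/3 + 17/3 + (⅔)*289)*(-495) + 6*(-1/184) = (-5/3 + 17/3 + 578/3)*(-495) - 3/92 = (590/3)*(-495) - 3/92 = -97350 - 3/92 = -8956203/92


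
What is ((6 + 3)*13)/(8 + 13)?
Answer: 39/7 ≈ 5.5714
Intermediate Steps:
((6 + 3)*13)/(8 + 13) = (9*13)/21 = 117*(1/21) = 39/7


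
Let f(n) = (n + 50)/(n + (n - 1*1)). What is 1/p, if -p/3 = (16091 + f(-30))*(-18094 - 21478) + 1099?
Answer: 61/116523233079 ≈ 5.2350e-10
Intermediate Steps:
f(n) = (50 + n)/(-1 + 2*n) (f(n) = (50 + n)/(n + (n - 1)) = (50 + n)/(n + (-1 + n)) = (50 + n)/(-1 + 2*n))
p = 116523233079/61 (p = -3*((16091 + (50 - 30)/(-1 + 2*(-30)))*(-18094 - 21478) + 1099) = -3*((16091 + 20/(-1 - 60))*(-39572) + 1099) = -3*((16091 + 20/(-61))*(-39572) + 1099) = -3*((16091 - 1/61*20)*(-39572) + 1099) = -3*((16091 - 20/61)*(-39572) + 1099) = -3*((981531/61)*(-39572) + 1099) = -3*(-38841144732/61 + 1099) = -3*(-38841077693/61) = 116523233079/61 ≈ 1.9102e+9)
1/p = 1/(116523233079/61) = 61/116523233079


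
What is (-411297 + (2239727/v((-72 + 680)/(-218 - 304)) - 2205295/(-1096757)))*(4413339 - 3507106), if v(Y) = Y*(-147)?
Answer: -842244728652000824749/2333898896 ≈ -3.6087e+11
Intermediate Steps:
v(Y) = -147*Y
(-411297 + (2239727/v((-72 + 680)/(-218 - 304)) - 2205295/(-1096757)))*(4413339 - 3507106) = (-411297 + (2239727/((-147*(-72 + 680)/(-218 - 304))) - 2205295/(-1096757)))*(4413339 - 3507106) = (-411297 + (2239727/((-89376/(-522))) - 2205295*(-1/1096757)))*906233 = (-411297 + (2239727/((-89376*(-1)/522)) + 2205295/1096757))*906233 = (-411297 + (2239727/((-147*(-304/261))) + 2205295/1096757))*906233 = (-411297 + (2239727/(14896/87) + 2205295/1096757))*906233 = (-411297 + (2239727*(87/14896) + 2205295/1096757))*906233 = (-411297 + (27836607/2128 + 2205295/1096757))*906233 = (-411297 + 30534686451259/2333898896)*906233 = -929390927776853/2333898896*906233 = -842244728652000824749/2333898896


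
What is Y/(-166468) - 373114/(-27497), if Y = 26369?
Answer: 61386472959/4577370596 ≈ 13.411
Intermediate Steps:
Y/(-166468) - 373114/(-27497) = 26369/(-166468) - 373114/(-27497) = 26369*(-1/166468) - 373114*(-1/27497) = -26369/166468 + 373114/27497 = 61386472959/4577370596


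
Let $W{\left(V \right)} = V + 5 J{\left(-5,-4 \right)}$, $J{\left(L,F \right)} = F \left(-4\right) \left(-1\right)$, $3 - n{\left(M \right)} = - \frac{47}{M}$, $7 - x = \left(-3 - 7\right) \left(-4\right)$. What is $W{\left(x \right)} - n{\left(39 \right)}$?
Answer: $- \frac{4571}{39} \approx -117.21$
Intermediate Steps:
$x = -33$ ($x = 7 - \left(-3 - 7\right) \left(-4\right) = 7 - \left(-10\right) \left(-4\right) = 7 - 40 = -33$)
$n{\left(M \right)} = 3 + \frac{47}{M}$ ($n{\left(M \right)} = 3 - - \frac{47}{M} = 3 + \frac{47}{M}$)
$J{\left(L,F \right)} = 4 F$ ($J{\left(L,F \right)} = - 4 F \left(-1\right) = 4 F$)
$W{\left(V \right)} = -80 + V$ ($W{\left(V \right)} = V + 5 \cdot 4 \left(-4\right) = V + 5 \left(-16\right) = V - 80 = -80 + V$)
$W{\left(x \right)} - n{\left(39 \right)} = \left(-80 - 33\right) - \left(3 + \frac{47}{39}\right) = -113 - \left(3 + 47 \cdot \frac{1}{39}\right) = -113 - \left(3 + \frac{47}{39}\right) = -113 - \frac{164}{39} = - \frac{4571}{39}$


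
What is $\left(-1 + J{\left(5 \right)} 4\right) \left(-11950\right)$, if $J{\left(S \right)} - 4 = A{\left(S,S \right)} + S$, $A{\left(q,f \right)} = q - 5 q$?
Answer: $537750$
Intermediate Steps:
$A{\left(q,f \right)} = - 4 q$
$J{\left(S \right)} = 4 - 3 S$ ($J{\left(S \right)} = 4 + \left(- 4 S + S\right) = 4 - 3 S$)
$\left(-1 + J{\left(5 \right)} 4\right) \left(-11950\right) = \left(-1 + \left(4 - 15\right) 4\right) \left(-11950\right) = \left(-1 - 44\right) \left(-11950\right) = \left(-45\right) \left(-11950\right) = 537750$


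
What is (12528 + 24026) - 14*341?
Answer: 31780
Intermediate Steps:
(12528 + 24026) - 14*341 = 36554 - 4774 = 31780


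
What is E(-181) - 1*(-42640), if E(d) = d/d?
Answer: 42641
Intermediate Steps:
E(d) = 1
E(-181) - 1*(-42640) = 1 - 1*(-42640) = 1 + 42640 = 42641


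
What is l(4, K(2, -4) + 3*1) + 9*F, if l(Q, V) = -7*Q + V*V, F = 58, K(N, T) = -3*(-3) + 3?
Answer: 719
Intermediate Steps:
K(N, T) = 12 (K(N, T) = 9 + 3 = 12)
l(Q, V) = V**2 - 7*Q (l(Q, V) = -7*Q + V**2 = V**2 - 7*Q)
l(4, K(2, -4) + 3*1) + 9*F = ((12 + 3*1)**2 - 7*4) + 9*58 = ((12 + 3)**2 - 28) + 522 = (15**2 - 28) + 522 = (225 - 28) + 522 = 197 + 522 = 719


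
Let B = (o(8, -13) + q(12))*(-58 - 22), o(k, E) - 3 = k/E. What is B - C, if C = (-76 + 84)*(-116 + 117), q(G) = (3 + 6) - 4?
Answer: -7784/13 ≈ -598.77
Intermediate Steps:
q(G) = 5 (q(G) = 9 - 4 = 5)
o(k, E) = 3 + k/E
B = -7680/13 (B = ((3 + 8/(-13)) + 5)*(-58 - 22) = ((3 + 8*(-1/13)) + 5)*(-80) = ((3 - 8/13) + 5)*(-80) = (31/13 + 5)*(-80) = (96/13)*(-80) = -7680/13 ≈ -590.77)
C = 8 (C = 8*1 = 8)
B - C = -7680/13 - 1*8 = -7680/13 - 8 = -7784/13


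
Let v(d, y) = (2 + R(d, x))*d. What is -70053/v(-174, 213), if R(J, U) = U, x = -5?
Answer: -23351/174 ≈ -134.20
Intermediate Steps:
v(d, y) = -3*d (v(d, y) = (2 - 5)*d = -3*d)
-70053/v(-174, 213) = -70053/((-3*(-174))) = -70053/522 = -70053*1/522 = -23351/174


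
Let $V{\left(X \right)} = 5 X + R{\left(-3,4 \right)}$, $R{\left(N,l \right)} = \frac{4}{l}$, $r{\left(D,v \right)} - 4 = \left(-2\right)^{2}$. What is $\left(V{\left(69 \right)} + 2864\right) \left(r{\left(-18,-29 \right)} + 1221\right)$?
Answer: $3945090$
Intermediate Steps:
$r{\left(D,v \right)} = 8$ ($r{\left(D,v \right)} = 4 + \left(-2\right)^{2} = 4 + 4 = 8$)
$V{\left(X \right)} = 1 + 5 X$ ($V{\left(X \right)} = 5 X + \frac{4}{4} = 5 X + 4 \cdot \frac{1}{4} = 5 X + 1 = 1 + 5 X$)
$\left(V{\left(69 \right)} + 2864\right) \left(r{\left(-18,-29 \right)} + 1221\right) = \left(\left(1 + 5 \cdot 69\right) + 2864\right) \left(8 + 1221\right) = \left(\left(1 + 345\right) + 2864\right) 1229 = \left(346 + 2864\right) 1229 = 3210 \cdot 1229 = 3945090$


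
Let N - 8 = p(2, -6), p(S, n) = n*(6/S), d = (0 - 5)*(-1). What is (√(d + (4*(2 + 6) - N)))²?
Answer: 47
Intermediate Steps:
d = 5 (d = -5*(-1) = 5)
p(S, n) = 6*n/S
N = -10 (N = 8 + 6*(-6)/2 = 8 + 6*(-6)*(½) = 8 - 18 = -10)
(√(d + (4*(2 + 6) - N)))² = (√(5 + (4*(2 + 6) - 1*(-10))))² = (√(5 + (4*8 + 10)))² = (√(5 + (32 + 10)))² = (√(5 + 42))² = (√47)² = 47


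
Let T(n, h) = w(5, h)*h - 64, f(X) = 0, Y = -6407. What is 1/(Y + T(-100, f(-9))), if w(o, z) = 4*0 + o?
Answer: -1/6471 ≈ -0.00015454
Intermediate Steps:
w(o, z) = o (w(o, z) = 0 + o = o)
T(n, h) = -64 + 5*h (T(n, h) = 5*h - 64 = -64 + 5*h)
1/(Y + T(-100, f(-9))) = 1/(-6407 + (-64 + 5*0)) = 1/(-6407 + (-64 + 0)) = 1/(-6407 - 64) = 1/(-6471) = -1/6471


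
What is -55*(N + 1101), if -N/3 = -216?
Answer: -96195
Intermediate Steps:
N = 648 (N = -3*(-216) = 648)
-55*(N + 1101) = -55*(648 + 1101) = -55*1749 = -96195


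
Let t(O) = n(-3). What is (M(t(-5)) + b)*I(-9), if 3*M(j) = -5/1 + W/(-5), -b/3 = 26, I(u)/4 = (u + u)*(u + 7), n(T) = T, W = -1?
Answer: -57312/5 ≈ -11462.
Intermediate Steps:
I(u) = 8*u*(7 + u) (I(u) = 4*((u + u)*(u + 7)) = 4*((2*u)*(7 + u)) = 4*(2*u*(7 + u)) = 8*u*(7 + u))
b = -78 (b = -3*26 = -78)
t(O) = -3
M(j) = -8/5 (M(j) = (-5/1 - 1/(-5))/3 = (-5*1 - 1*(-⅕))/3 = (-5 + ⅕)/3 = (⅓)*(-24/5) = -8/5)
(M(t(-5)) + b)*I(-9) = (-8/5 - 78)*(8*(-9)*(7 - 9)) = -3184*(-9)*(-2)/5 = -398/5*144 = -57312/5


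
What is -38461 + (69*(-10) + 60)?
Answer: -39091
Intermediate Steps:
-38461 + (69*(-10) + 60) = -38461 + (-690 + 60) = -38461 - 630 = -39091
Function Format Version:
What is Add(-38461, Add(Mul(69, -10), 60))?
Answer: -39091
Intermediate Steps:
Add(-38461, Add(Mul(69, -10), 60)) = Add(-38461, Add(-690, 60)) = Add(-38461, -630) = -39091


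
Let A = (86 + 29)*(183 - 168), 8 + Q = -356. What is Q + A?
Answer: 1361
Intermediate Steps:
Q = -364 (Q = -8 - 356 = -364)
A = 1725 (A = 115*15 = 1725)
Q + A = -364 + 1725 = 1361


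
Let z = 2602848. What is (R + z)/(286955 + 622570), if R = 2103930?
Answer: 1568926/303175 ≈ 5.1750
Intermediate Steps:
(R + z)/(286955 + 622570) = (2103930 + 2602848)/(286955 + 622570) = 4706778/909525 = 4706778*(1/909525) = 1568926/303175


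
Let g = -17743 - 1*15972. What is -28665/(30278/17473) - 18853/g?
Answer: -16886043588541/1020822770 ≈ -16542.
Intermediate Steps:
g = -33715 (g = -17743 - 15972 = -33715)
-28665/(30278/17473) - 18853/g = -28665/(30278/17473) - 18853/(-33715) = -28665/(30278*(1/17473)) - 18853*(-1/33715) = -28665/30278/17473 + 18853/33715 = -28665*17473/30278 + 18853/33715 = -500863545/30278 + 18853/33715 = -16886043588541/1020822770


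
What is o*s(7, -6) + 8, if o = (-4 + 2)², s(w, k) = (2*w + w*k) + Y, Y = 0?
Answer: -104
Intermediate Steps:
s(w, k) = 2*w + k*w (s(w, k) = (2*w + w*k) + 0 = (2*w + k*w) + 0 = 2*w + k*w)
o = 4 (o = (-2)² = 4)
o*s(7, -6) + 8 = 4*(7*(2 - 6)) + 8 = 4*(7*(-4)) + 8 = 4*(-28) + 8 = -112 + 8 = -104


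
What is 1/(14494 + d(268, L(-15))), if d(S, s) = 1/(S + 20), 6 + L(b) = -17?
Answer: 288/4174273 ≈ 6.8994e-5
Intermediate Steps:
L(b) = -23 (L(b) = -6 - 17 = -23)
d(S, s) = 1/(20 + S)
1/(14494 + d(268, L(-15))) = 1/(14494 + 1/(20 + 268)) = 1/(14494 + 1/288) = 1/(4174273/288) = 288/4174273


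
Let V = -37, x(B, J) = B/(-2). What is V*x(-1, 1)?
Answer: -37/2 ≈ -18.500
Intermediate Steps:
x(B, J) = -B/2 (x(B, J) = B*(-½) = -B/2)
V*x(-1, 1) = -(-37)*(-1)/2 = -37*½ = -37/2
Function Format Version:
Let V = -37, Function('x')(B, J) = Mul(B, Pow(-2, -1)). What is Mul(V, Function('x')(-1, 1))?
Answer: Rational(-37, 2) ≈ -18.500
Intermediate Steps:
Function('x')(B, J) = Mul(Rational(-1, 2), B) (Function('x')(B, J) = Mul(B, Rational(-1, 2)) = Mul(Rational(-1, 2), B))
Mul(V, Function('x')(-1, 1)) = Mul(-37, Mul(Rational(-1, 2), -1)) = Mul(-37, Rational(1, 2)) = Rational(-37, 2)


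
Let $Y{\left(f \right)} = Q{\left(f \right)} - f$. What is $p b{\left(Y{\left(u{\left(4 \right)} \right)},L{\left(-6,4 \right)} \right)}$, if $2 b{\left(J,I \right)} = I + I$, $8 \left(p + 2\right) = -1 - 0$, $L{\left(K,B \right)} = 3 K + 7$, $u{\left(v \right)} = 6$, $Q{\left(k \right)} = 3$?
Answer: $\frac{187}{8} \approx 23.375$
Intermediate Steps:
$L{\left(K,B \right)} = 7 + 3 K$
$Y{\left(f \right)} = 3 - f$
$p = - \frac{17}{8}$ ($p = -2 + \frac{-1 - 0}{8} = -2 + \frac{-1 + 0}{8} = -2 + \frac{1}{8} \left(-1\right) = -2 - \frac{1}{8} = - \frac{17}{8} \approx -2.125$)
$b{\left(J,I \right)} = I$ ($b{\left(J,I \right)} = \frac{I + I}{2} = \frac{2 I}{2} = I$)
$p b{\left(Y{\left(u{\left(4 \right)} \right)},L{\left(-6,4 \right)} \right)} = - \frac{17 \left(7 + 3 \left(-6\right)\right)}{8} = - \frac{17 \left(7 - 18\right)}{8} = \left(- \frac{17}{8}\right) \left(-11\right) = \frac{187}{8}$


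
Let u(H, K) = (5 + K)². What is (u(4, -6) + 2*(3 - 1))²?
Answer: 25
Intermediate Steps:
(u(4, -6) + 2*(3 - 1))² = ((5 - 6)² + 2*(3 - 1))² = ((-1)² + 2*2)² = (1 + 4)² = 5² = 25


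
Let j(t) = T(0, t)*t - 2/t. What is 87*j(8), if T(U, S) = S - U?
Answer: 22185/4 ≈ 5546.3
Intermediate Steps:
j(t) = t**2 - 2/t (j(t) = (t - 1*0)*t - 2/t = (t + 0)*t - 2/t = t*t - 2/t = t**2 - 2/t)
87*j(8) = 87*((-2 + 8**3)/8) = 87*((-2 + 512)/8) = 87*((1/8)*510) = 87*(255/4) = 22185/4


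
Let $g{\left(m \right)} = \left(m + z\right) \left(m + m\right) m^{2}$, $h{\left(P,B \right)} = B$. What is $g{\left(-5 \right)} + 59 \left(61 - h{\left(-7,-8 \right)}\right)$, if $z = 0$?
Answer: $5321$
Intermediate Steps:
$g{\left(m \right)} = 2 m^{4}$ ($g{\left(m \right)} = \left(m + 0\right) \left(m + m\right) m^{2} = m 2 m m^{2} = 2 m^{2} m^{2} = 2 m^{4}$)
$g{\left(-5 \right)} + 59 \left(61 - h{\left(-7,-8 \right)}\right) = 2 \left(-5\right)^{4} + 59 \left(61 - -8\right) = 2 \cdot 625 + 59 \left(61 + 8\right) = 1250 + 59 \cdot 69 = 1250 + 4071 = 5321$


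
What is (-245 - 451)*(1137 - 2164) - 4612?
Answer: 710180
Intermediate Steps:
(-245 - 451)*(1137 - 2164) - 4612 = -696*(-1027) - 4612 = 714792 - 4612 = 710180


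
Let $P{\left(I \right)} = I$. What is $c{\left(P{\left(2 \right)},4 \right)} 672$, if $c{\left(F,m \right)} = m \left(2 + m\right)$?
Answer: $16128$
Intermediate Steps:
$c{\left(P{\left(2 \right)},4 \right)} 672 = 4 \left(2 + 4\right) 672 = 4 \cdot 6 \cdot 672 = 24 \cdot 672 = 16128$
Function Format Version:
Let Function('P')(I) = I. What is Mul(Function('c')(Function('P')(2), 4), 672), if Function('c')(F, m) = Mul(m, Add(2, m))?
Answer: 16128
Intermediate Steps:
Mul(Function('c')(Function('P')(2), 4), 672) = Mul(Mul(4, Add(2, 4)), 672) = Mul(Mul(4, 6), 672) = Mul(24, 672) = 16128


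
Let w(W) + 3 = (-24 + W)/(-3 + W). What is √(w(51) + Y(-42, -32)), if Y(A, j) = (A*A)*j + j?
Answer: I*√903719/4 ≈ 237.66*I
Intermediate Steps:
w(W) = -3 + (-24 + W)/(-3 + W)
Y(A, j) = j + j*A² (Y(A, j) = A²*j + j = j*A² + j = j + j*A²)
√(w(51) + Y(-42, -32)) = √((-15 - 2*51)/(-3 + 51) - 32*(1 + (-42)²)) = √((-15 - 102)/48 - 32*(1 + 1764)) = √((1/48)*(-117) - 32*1765) = √(-39/16 - 56480) = √(-903719/16) = I*√903719/4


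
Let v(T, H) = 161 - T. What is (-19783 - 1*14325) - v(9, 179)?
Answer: -34260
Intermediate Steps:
(-19783 - 1*14325) - v(9, 179) = (-19783 - 1*14325) - (161 - 1*9) = (-19783 - 14325) - (161 - 9) = -34108 - 1*152 = -34108 - 152 = -34260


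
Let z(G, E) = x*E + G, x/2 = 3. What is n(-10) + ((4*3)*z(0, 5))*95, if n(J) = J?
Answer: 34190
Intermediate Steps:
x = 6 (x = 2*3 = 6)
z(G, E) = G + 6*E (z(G, E) = 6*E + G = G + 6*E)
n(-10) + ((4*3)*z(0, 5))*95 = -10 + ((4*3)*(0 + 6*5))*95 = -10 + (12*(0 + 30))*95 = -10 + (12*30)*95 = -10 + 360*95 = -10 + 34200 = 34190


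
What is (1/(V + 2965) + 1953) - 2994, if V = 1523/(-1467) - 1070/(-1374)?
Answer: -1036818844620/995983843 ≈ -1041.0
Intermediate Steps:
V = -87152/335943 (V = 1523*(-1/1467) - 1070*(-1/1374) = -1523/1467 + 535/687 = -87152/335943 ≈ -0.25943)
(1/(V + 2965) + 1953) - 2994 = (1/(-87152/335943 + 2965) + 1953) - 2994 = (1/(995983843/335943) + 1953) - 2994 = (335943/995983843 + 1953) - 2994 = 1945156781322/995983843 - 2994 = -1036818844620/995983843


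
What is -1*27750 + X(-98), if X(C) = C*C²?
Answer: -968942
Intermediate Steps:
X(C) = C³
-1*27750 + X(-98) = -1*27750 + (-98)³ = -27750 - 941192 = -968942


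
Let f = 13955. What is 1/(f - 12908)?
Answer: 1/1047 ≈ 0.00095511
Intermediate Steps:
1/(f - 12908) = 1/(13955 - 12908) = 1/1047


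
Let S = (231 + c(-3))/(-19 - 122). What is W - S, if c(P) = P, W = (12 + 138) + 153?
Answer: 14317/47 ≈ 304.62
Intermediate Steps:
W = 303 (W = 150 + 153 = 303)
S = -76/47 (S = (231 - 3)/(-19 - 122) = 228/(-141) = 228*(-1/141) = -76/47 ≈ -1.6170)
W - S = 303 - 1*(-76/47) = 303 + 76/47 = 14317/47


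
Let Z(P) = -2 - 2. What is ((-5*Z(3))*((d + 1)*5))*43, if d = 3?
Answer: 17200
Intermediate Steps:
Z(P) = -4
((-5*Z(3))*((d + 1)*5))*43 = ((-5*(-4))*((3 + 1)*5))*43 = (20*(4*5))*43 = (20*20)*43 = 400*43 = 17200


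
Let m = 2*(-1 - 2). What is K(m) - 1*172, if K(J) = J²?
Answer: -136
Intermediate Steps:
m = -6 (m = 2*(-3) = -6)
K(m) - 1*172 = (-6)² - 1*172 = 36 - 172 = -136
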